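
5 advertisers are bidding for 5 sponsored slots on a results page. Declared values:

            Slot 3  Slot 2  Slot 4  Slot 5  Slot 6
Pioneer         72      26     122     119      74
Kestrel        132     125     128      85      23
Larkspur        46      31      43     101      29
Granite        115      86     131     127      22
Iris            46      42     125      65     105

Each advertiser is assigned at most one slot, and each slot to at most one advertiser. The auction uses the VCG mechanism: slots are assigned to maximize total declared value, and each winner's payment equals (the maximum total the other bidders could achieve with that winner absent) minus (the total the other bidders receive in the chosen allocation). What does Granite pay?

Granite pays $7.

Efficient allocation: Pioneer→Slot 4 ($122), Kestrel→Slot 2 ($125), Larkspur→Slot 5 ($101), Granite→Slot 3 ($115), Iris→Slot 6 ($105); total welfare W = $568.
Granite receives Slot 3 at value $115, so the others get W − 115 = $453.
Without Granite: best allocation of the remaining 4 bidders over all 5 slots is Pioneer→Slot 4 ($122), Kestrel→Slot 3 ($132), Larkspur→Slot 5 ($101), Iris→Slot 6 ($105), total $460.
VCG payment = (others' best without Granite) − (others' welfare with Granite) = 460 − 453 = $7.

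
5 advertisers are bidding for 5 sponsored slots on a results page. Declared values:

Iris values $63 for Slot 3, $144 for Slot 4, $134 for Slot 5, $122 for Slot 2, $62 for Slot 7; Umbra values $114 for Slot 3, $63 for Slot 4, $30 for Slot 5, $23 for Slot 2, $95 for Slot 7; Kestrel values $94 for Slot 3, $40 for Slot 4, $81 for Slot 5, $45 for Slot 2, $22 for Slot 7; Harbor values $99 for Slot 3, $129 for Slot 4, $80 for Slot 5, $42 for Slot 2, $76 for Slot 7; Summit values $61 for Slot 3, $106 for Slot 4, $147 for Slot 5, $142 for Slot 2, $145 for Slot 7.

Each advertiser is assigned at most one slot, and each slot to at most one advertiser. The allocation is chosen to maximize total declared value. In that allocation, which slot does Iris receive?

Iris receives Slot 5.

Optimal: Iris→Slot 5 ($134), Umbra→Slot 7 ($95), Kestrel→Slot 3 ($94), Harbor→Slot 4 ($129), Summit→Slot 2 ($142) — total 134+95+94+129+142 = $594.
Next-best assignment: Iris→Slot 2, Umbra→Slot 3, Kestrel→Slot 5, Harbor→Slot 4, Summit→Slot 7 = $591.
Iris's own top slot is Slot 4 ($144), but forcing Iris→Slot 4 and reassigning the rest optimally gives only $561 — worse by 33.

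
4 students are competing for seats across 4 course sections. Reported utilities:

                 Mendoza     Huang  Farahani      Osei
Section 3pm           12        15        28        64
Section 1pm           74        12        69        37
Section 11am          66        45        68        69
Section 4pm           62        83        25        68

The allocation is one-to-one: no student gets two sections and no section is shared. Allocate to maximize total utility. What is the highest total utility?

This is the linear assignment problem.
Optimal: Mendoza→Section 1pm (74 points), Huang→Section 4pm (83 points), Farahani→Section 11am (68 points), Osei→Section 3pm (64 points) — total 74+83+68+64 = 289 points.
Max-entry greedy (repeatedly take the single best remaining cell) gives 254 points, worse by 35.
Next-best assignment: Mendoza→Section 11am, Huang→Section 4pm, Farahani→Section 1pm, Osei→Section 3pm = 282 points.

Max total: 289 points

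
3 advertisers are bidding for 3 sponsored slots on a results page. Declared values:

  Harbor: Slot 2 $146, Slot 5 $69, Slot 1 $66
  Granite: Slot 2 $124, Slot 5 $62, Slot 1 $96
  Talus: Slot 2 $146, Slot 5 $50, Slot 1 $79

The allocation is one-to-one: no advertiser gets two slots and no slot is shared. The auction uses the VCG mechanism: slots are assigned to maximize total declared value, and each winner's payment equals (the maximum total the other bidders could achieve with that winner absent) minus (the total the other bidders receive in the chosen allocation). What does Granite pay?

Efficient allocation: Harbor→Slot 5 ($69), Granite→Slot 1 ($96), Talus→Slot 2 ($146); total welfare W = $311.
Granite receives Slot 1 at value $96, so the others get W − 96 = $215.
Without Granite: best allocation of the remaining 2 bidders over all 3 slots is Harbor→Slot 2 ($146), Talus→Slot 1 ($79), total $225.
VCG payment = (others' best without Granite) − (others' welfare with Granite) = 225 − 215 = $10.

Granite pays $10.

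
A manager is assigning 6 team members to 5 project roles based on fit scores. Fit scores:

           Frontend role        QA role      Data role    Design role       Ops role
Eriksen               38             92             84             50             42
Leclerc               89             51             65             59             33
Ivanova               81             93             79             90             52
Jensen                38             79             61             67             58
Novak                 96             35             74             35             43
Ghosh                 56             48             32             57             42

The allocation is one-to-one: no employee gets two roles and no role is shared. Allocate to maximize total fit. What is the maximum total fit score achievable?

Optimal: Leclerc→Frontend role (89 pts), Eriksen→QA role (92 pts), Novak→Data role (74 pts), Ivanova→Design role (90 pts), Jensen→Ops role (58 pts) — total 89+92+74+90+58 = 403 pts.
Row-greedy (each employee in turn takes its best remaining role) gives 375 pts, worse by 28.
Next-best assignment: Novak→Frontend role, Eriksen→QA role, Leclerc→Data role, Ivanova→Design role, Jensen→Ops role = 401 pts.

Max total: 403 pts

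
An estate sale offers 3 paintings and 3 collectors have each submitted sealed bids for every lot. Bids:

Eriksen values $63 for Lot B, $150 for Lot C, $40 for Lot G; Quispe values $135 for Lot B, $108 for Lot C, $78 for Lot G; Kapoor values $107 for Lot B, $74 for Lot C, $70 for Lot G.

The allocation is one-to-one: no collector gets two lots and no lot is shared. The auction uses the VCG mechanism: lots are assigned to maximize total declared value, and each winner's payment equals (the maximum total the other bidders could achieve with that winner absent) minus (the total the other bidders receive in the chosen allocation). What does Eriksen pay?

Eriksen pays $10.

Efficient allocation: Eriksen→Lot C ($150), Quispe→Lot B ($135), Kapoor→Lot G ($70); total welfare W = $355.
Eriksen receives Lot C at value $150, so the others get W − 150 = $205.
Without Eriksen: best allocation of the remaining 2 bidders over all 3 lots is Quispe→Lot C ($108), Kapoor→Lot B ($107), total $215.
VCG payment = (others' best without Eriksen) − (others' welfare with Eriksen) = 215 − 205 = $10.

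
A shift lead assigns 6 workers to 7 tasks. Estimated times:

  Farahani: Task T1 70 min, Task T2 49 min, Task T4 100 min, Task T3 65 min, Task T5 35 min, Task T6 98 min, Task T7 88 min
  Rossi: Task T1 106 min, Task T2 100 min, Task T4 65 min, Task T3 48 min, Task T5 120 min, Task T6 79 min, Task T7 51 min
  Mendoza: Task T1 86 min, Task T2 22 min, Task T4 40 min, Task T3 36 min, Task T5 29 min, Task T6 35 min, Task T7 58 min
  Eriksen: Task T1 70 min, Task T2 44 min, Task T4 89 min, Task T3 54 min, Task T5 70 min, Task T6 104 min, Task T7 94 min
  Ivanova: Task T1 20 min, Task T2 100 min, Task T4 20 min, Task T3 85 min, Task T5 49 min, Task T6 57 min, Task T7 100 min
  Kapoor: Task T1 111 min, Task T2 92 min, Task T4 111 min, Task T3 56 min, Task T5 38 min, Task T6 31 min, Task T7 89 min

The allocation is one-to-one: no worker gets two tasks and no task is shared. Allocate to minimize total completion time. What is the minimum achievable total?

Minimum total: 213 min

This is the linear assignment problem.
Optimal: Farahani→Task T5 (35 min), Rossi→Task T7 (51 min), Mendoza→Task T2 (22 min), Eriksen→Task T3 (54 min), Ivanova→Task T1 (20 min), Kapoor→Task T6 (31 min) — total 35+51+22+54+20+31 = 213 min.
Column-greedy (each task in turn goes to its cheapest remaining worker) gives 227 min, worse by 14.
Checked against all permutations: 213 min is optimal.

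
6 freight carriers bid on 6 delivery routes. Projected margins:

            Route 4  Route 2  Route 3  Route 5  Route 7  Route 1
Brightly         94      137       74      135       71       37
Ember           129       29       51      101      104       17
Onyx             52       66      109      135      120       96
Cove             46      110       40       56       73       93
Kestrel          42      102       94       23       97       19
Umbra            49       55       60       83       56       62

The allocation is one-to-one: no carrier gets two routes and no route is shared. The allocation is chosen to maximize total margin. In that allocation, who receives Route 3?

Optimal: Brightly→Route 2 ($137k), Ember→Route 4 ($129k), Onyx→Route 7 ($120k), Cove→Route 1 ($93k), Kestrel→Route 3 ($94k), Umbra→Route 5 ($83k) — total 137+129+120+93+94+83 = $656k.
Column-greedy (each route in turn goes to its best remaining carrier) gives $648k, worse by 8.
Kestrel's own top route is Route 2 ($102k), but forcing Kestrel→Route 2 and reassigning the rest optimally gives only $639k — worse by 17.

Kestrel receives Route 3.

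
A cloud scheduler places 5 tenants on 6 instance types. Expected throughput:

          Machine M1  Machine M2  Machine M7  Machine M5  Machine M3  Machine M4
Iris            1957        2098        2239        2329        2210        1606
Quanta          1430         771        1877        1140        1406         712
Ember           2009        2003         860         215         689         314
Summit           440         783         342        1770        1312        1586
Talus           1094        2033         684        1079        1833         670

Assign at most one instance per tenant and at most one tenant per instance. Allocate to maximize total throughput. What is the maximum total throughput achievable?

Max total: 9899 ops/s

Optimal: Iris→Machine M3 (2210 ops/s), Quanta→Machine M7 (1877 ops/s), Ember→Machine M1 (2009 ops/s), Summit→Machine M5 (1770 ops/s), Talus→Machine M2 (2033 ops/s) — total 2210+1877+2009+1770+2033 = 9899 ops/s.
Column-greedy (each instance in turn goes to its best remaining tenant) gives 9587 ops/s, worse by 312.
Next-best assignment: Iris→Machine M5, Quanta→Machine M7, Ember→Machine M1, Summit→Machine M4, Talus→Machine M2 = 9834 ops/s.
Swapping Quanta↔Ember (Quanta→Machine M1 1430 ops/s, Ember→Machine M7 860 ops/s) loses 1596.
Every other assignment is strictly worse.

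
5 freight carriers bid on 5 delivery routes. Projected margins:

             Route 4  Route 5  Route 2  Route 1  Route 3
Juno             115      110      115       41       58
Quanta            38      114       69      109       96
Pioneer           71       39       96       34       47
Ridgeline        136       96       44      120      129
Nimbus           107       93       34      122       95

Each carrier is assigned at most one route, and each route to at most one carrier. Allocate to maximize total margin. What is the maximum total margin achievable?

Maximum total: $576k

Treat this as an assignment problem: match each carrier to one route.
Optimal: Juno→Route 4 ($115k), Quanta→Route 5 ($114k), Pioneer→Route 2 ($96k), Ridgeline→Route 3 ($129k), Nimbus→Route 1 ($122k) — total 115+114+96+129+122 = $576k.
Column-greedy (each route in turn goes to its best remaining carrier) gives $534k, worse by 42.
Swapping Pioneer↔Juno (Pioneer→Route 4 $71k, Juno→Route 2 $115k) loses 25.
Checked against all permutations: $576k is optimal.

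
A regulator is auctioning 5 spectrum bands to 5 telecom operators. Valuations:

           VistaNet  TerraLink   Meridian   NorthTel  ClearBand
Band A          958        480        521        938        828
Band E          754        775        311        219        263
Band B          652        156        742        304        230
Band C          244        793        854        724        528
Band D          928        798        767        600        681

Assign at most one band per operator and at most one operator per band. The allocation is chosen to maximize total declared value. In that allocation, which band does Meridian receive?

Treat this as an assignment problem: match each operator to one band.
Optimal: VistaNet→Band D ($928M), TerraLink→Band E ($775M), Meridian→Band B ($742M), NorthTel→Band C ($724M), ClearBand→Band A ($828M) — total 928+775+742+724+828 = $3997M.
Column-greedy (each band in turn goes to its best remaining operator) gives $3880M, worse by 117.
Meridian's own top band is Band C ($854M), but forcing Meridian→Band C and reassigning the rest optimally gives only $3900M — worse by 97.

Meridian receives Band B.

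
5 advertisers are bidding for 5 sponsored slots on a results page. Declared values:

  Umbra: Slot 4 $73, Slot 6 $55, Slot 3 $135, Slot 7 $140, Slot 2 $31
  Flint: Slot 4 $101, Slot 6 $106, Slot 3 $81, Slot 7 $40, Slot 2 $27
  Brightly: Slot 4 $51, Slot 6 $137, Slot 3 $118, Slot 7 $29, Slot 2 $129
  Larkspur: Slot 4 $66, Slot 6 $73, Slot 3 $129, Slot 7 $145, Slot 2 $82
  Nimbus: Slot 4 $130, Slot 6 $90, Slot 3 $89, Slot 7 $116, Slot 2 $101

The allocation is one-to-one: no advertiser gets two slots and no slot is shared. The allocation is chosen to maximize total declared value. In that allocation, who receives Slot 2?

Brightly receives Slot 2.

This is the linear assignment problem.
Optimal: Umbra→Slot 3 ($135), Flint→Slot 6 ($106), Brightly→Slot 2 ($129), Larkspur→Slot 7 ($145), Nimbus→Slot 4 ($130) — total 135+106+129+145+130 = $645.
Column-greedy (each slot in turn goes to its best remaining advertiser) gives $574, worse by 71.
Next-best assignment: Umbra→Slot 7, Flint→Slot 6, Brightly→Slot 2, Larkspur→Slot 3, Nimbus→Slot 4 = $634.
Brightly's own top slot is Slot 6 ($137), but forcing Brightly→Slot 6 and reassigning the rest optimally gives only $619 — worse by 26.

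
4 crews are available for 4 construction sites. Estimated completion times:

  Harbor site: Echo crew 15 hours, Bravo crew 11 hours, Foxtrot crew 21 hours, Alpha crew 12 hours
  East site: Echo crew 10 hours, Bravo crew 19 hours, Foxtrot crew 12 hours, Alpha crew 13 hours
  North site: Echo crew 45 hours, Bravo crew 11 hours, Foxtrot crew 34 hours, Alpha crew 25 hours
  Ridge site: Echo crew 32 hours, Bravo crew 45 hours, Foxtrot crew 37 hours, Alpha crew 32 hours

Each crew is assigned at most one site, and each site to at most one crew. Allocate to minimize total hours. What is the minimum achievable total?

Min total: 67 hours

Optimal: Echo crew→Ridge site (32 hours), Bravo crew→North site (11 hours), Foxtrot crew→East site (12 hours), Alpha crew→Harbor site (12 hours) — total 32+11+12+12 = 67 hours.
Column-greedy (each site in turn goes to its cheapest remaining crew) gives 83 hours, worse by 16.
Every other assignment is strictly worse.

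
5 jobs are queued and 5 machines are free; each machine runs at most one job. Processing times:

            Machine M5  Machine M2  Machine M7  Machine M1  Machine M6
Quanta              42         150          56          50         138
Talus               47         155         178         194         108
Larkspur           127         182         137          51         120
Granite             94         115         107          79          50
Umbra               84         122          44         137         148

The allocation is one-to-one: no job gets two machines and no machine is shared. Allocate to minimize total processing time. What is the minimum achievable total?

This is a one-to-one assignment (minimum-cost bipartite matching).
Optimal: Quanta→Machine M7 (56 min), Talus→Machine M5 (47 min), Larkspur→Machine M1 (51 min), Granite→Machine M6 (50 min), Umbra→Machine M2 (122 min) — total 56+47+51+50+122 = 326 min.
Column-greedy (each machine in turn goes to its cheapest remaining job) gives 360 min, worse by 34.
Next-best assignment: Quanta→Machine M5, Talus→Machine M2, Larkspur→Machine M1, Granite→Machine M6, Umbra→Machine M7 = 342 min.
Swapping Granite↔Talus (Granite→Machine M5 94 min, Talus→Machine M6 108 min) adds 105.
Checked against all permutations: 326 min is optimal.

Min total: 326 min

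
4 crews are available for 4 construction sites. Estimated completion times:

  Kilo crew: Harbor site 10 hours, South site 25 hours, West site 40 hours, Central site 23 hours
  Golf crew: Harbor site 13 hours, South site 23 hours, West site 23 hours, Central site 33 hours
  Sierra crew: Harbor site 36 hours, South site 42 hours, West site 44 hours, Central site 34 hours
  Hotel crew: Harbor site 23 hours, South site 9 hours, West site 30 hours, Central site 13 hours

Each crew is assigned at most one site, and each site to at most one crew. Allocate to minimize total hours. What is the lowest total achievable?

Treat this as an assignment problem: match each crew to one site.
Optimal: Kilo crew→Harbor site (10 hours), Golf crew→West site (23 hours), Sierra crew→Central site (34 hours), Hotel crew→South site (9 hours) — total 10+23+34+9 = 76 hours.
Row-greedy (each crew in turn takes its cheapest remaining site) gives 97 hours, worse by 21.
Swapping Sierra crew↔Kilo crew (Sierra crew→Harbor site 36 hours, Kilo crew→Central site 23 hours) adds 15.

Minimum total: 76 hours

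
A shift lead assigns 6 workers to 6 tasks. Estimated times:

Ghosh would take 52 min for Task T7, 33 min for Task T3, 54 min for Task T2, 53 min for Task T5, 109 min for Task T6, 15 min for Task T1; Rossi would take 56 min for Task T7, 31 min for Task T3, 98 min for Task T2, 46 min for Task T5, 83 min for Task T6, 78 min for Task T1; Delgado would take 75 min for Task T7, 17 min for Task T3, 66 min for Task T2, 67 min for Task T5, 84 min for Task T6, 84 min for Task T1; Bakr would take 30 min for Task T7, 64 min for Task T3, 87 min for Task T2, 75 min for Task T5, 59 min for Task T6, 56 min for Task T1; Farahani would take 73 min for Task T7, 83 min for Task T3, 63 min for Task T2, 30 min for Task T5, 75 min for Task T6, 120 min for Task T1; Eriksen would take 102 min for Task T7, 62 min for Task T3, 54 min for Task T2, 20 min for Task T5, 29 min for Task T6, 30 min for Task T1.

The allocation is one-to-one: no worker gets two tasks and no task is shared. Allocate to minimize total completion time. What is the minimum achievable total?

Min total: 200 min

This is the linear assignment problem.
Optimal: Ghosh→Task T1 (15 min), Rossi→Task T5 (46 min), Delgado→Task T3 (17 min), Bakr→Task T7 (30 min), Farahani→Task T2 (63 min), Eriksen→Task T6 (29 min) — total 15+46+17+30+63+29 = 200 min.
Min-entry greedy (repeatedly take the single cheapest remaining cell) gives 228 min, worse by 28.
Swapping Farahani↔Ghosh (Farahani→Task T1 120 min, Ghosh→Task T2 54 min) adds 96.
Every other assignment is strictly worse.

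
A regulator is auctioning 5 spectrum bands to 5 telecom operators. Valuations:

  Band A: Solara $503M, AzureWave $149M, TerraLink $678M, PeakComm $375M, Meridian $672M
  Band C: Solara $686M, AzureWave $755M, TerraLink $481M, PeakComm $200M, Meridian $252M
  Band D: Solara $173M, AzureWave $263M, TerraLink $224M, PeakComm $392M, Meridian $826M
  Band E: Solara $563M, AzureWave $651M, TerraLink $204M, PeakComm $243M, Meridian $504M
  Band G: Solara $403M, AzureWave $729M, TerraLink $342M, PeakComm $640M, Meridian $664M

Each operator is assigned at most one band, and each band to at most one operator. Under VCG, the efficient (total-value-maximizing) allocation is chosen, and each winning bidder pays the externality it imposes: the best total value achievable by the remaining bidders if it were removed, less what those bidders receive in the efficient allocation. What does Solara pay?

Efficient allocation: Solara→Band C ($686M), AzureWave→Band E ($651M), TerraLink→Band A ($678M), PeakComm→Band G ($640M), Meridian→Band D ($826M); total welfare W = $3481M.
Solara receives Band C at value $686M, so the others get W − 686 = $2795M.
Without Solara: best allocation of the remaining 4 bidders over all 5 bands is AzureWave→Band C ($755M), TerraLink→Band A ($678M), PeakComm→Band G ($640M), Meridian→Band D ($826M), total $2899M.
VCG payment = (others' best without Solara) − (others' welfare with Solara) = 2899 − 2795 = $104M.

Solara pays $104M.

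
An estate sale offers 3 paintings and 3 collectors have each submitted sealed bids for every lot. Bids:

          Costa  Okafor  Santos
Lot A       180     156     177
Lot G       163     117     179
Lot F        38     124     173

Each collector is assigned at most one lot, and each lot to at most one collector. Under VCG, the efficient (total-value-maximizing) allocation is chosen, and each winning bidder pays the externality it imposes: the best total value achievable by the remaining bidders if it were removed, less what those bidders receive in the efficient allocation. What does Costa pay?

Efficient allocation: Costa→Lot G ($163), Okafor→Lot A ($156), Santos→Lot F ($173); total welfare W = $492.
Costa receives Lot G at value $163, so the others get W − 163 = $329.
Without Costa: best allocation of the remaining 2 bidders over all 3 lots is Okafor→Lot A ($156), Santos→Lot G ($179), total $335.
VCG payment = (others' best without Costa) − (others' welfare with Costa) = 335 − 329 = $6.

Costa pays $6.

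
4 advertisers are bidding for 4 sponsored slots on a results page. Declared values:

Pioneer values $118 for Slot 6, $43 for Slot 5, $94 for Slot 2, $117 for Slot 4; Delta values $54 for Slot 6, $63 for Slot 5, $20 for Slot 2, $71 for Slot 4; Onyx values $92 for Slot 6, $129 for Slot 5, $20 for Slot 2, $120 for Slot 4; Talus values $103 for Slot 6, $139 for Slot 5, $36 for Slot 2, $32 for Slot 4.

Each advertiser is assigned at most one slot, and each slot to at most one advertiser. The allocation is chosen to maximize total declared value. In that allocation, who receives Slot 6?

Treat this as an assignment problem: match each advertiser to one slot.
Optimal: Pioneer→Slot 2 ($94), Delta→Slot 6 ($54), Onyx→Slot 4 ($120), Talus→Slot 5 ($139) — total 94+54+120+139 = $407.
Max-entry greedy (repeatedly take the single best remaining cell) gives $397, worse by 10.
Next-best assignment: Pioneer→Slot 6, Delta→Slot 2, Onyx→Slot 4, Talus→Slot 5 = $397.
Checked against all permutations: $407 is optimal.
Delta's own top slot is Slot 4 ($71), but forcing Delta→Slot 4 and reassigning the rest optimally gives only $397 — worse by 10.

Delta receives Slot 6.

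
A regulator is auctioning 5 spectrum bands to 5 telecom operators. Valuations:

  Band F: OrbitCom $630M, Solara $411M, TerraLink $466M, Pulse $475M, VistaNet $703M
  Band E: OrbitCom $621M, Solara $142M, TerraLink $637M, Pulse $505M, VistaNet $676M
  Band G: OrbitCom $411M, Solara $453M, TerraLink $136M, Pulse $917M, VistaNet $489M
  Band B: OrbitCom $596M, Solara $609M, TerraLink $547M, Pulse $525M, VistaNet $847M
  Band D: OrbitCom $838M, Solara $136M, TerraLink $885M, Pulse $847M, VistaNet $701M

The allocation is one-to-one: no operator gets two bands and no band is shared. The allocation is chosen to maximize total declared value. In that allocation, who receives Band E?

This is a one-to-one assignment (maximum-weight bipartite matching).
Optimal: OrbitCom→Band E ($621M), Solara→Band B ($609M), TerraLink→Band D ($885M), Pulse→Band G ($917M), VistaNet→Band F ($703M) — total 621+609+885+917+703 = $3735M.
Row-greedy (each operator in turn takes its best remaining band) gives $3704M, worse by 31.
OrbitCom's own top band is Band D ($838M), but forcing OrbitCom→Band D and reassigning the rest optimally gives only $3704M — worse by 31.

OrbitCom receives Band E.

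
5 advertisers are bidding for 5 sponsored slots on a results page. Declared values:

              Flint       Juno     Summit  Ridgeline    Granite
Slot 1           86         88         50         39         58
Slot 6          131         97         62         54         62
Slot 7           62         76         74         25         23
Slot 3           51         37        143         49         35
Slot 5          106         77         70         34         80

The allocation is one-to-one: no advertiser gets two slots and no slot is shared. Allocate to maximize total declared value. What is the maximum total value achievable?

Max total: $469

This is the linear assignment problem.
Optimal: Flint→Slot 6 ($131), Juno→Slot 7 ($76), Summit→Slot 3 ($143), Ridgeline→Slot 1 ($39), Granite→Slot 5 ($80) — total 131+76+143+39+80 = $469.
Max-entry greedy (repeatedly take the single best remaining cell) gives $467, worse by 2.
Next-best assignment: Flint→Slot 6, Juno→Slot 1, Summit→Slot 3, Ridgeline→Slot 7, Granite→Slot 5 = $467.
Swapping Summit↔Juno (Summit→Slot 7 $74, Juno→Slot 3 $37) loses 108.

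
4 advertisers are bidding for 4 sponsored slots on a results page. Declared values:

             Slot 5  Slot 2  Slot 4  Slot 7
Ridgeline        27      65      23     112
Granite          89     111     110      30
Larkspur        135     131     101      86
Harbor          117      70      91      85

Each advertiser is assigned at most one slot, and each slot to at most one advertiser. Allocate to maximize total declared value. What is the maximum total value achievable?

Max total: $470

Optimal: Ridgeline→Slot 7 ($112), Granite→Slot 4 ($110), Larkspur→Slot 2 ($131), Harbor→Slot 5 ($117) — total 112+110+131+117 = $470.
Row-greedy (each advertiser in turn takes its best remaining slot) gives $449, worse by 21.
Next-best assignment: Ridgeline→Slot 7, Granite→Slot 2, Larkspur→Slot 5, Harbor→Slot 4 = $449.
No other one-to-one assignment exceeds $470.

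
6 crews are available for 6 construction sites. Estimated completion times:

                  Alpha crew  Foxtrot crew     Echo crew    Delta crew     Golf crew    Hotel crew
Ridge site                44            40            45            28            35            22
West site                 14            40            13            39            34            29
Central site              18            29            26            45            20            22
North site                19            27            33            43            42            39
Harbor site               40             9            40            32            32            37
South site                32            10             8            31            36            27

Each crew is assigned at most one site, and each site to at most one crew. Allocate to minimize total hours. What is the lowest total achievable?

Optimal: Alpha crew→North site (19 hours), Foxtrot crew→Harbor site (9 hours), Echo crew→South site (8 hours), Delta crew→Ridge site (28 hours), Golf crew→Central site (20 hours), Hotel crew→West site (29 hours) — total 19+9+8+28+20+29 = 113 hours.
Column-greedy (each site in turn goes to its cheapest remaining crew) gives 148 hours, worse by 35.
Next-best assignment: Alpha crew→North site, Foxtrot crew→Harbor site, Echo crew→West site, Delta crew→South site, Golf crew→Central site, Hotel crew→Ridge site = 114 hours.
Swapping Echo crew↔Hotel crew (Echo crew→West site 13 hours, Hotel crew→South site 27 hours) adds 3.

Min total: 113 hours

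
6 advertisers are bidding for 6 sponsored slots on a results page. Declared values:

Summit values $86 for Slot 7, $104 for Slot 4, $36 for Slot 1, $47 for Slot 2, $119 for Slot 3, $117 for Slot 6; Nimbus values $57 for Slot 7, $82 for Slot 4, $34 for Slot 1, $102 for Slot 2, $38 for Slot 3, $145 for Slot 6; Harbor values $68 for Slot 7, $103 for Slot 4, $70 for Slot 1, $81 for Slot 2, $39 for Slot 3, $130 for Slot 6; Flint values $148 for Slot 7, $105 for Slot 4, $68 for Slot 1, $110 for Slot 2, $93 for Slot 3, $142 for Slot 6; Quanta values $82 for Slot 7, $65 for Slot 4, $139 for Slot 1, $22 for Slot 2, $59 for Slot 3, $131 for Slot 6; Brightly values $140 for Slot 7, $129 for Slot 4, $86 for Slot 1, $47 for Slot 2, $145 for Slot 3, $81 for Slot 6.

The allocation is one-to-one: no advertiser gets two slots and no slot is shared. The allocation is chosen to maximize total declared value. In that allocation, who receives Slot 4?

Summit receives Slot 4.

Optimal: Summit→Slot 4 ($104), Nimbus→Slot 2 ($102), Harbor→Slot 6 ($130), Flint→Slot 7 ($148), Quanta→Slot 1 ($139), Brightly→Slot 3 ($145) — total 104+102+130+148+139+145 = $768.
Row-greedy (each advertiser in turn takes its best remaining slot) gives $701, worse by 67.
Summit's own top slot is Slot 3 ($119), but forcing Summit→Slot 3 and reassigning the rest optimally gives only $767 — worse by 1.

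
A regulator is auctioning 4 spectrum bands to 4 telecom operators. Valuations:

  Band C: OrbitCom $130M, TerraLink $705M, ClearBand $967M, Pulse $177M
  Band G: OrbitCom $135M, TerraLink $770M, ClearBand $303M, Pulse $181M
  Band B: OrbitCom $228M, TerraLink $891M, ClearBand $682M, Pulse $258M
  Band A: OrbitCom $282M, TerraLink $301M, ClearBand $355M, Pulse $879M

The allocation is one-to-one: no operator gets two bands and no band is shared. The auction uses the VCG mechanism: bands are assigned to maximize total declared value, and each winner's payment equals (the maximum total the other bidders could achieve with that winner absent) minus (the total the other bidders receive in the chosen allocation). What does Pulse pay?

Efficient allocation: OrbitCom→Band G ($135M), TerraLink→Band B ($891M), ClearBand→Band C ($967M), Pulse→Band A ($879M); total welfare W = $2872M.
Pulse receives Band A at value $879M, so the others get W − 879 = $1993M.
Without Pulse: best allocation of the remaining 3 bidders over all 4 bands is OrbitCom→Band A ($282M), TerraLink→Band B ($891M), ClearBand→Band C ($967M), total $2140M.
VCG payment = (others' best without Pulse) − (others' welfare with Pulse) = 2140 − 1993 = $147M.

Pulse pays $147M.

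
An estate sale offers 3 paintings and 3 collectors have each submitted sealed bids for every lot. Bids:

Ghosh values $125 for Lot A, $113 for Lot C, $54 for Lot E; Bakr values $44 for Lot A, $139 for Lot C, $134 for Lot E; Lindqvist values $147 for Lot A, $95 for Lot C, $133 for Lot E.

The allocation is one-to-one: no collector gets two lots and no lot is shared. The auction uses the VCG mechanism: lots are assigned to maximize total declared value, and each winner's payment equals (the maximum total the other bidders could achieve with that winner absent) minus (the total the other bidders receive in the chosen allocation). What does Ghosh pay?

Efficient allocation: Ghosh→Lot A ($125), Bakr→Lot C ($139), Lindqvist→Lot E ($133); total welfare W = $397.
Ghosh receives Lot A at value $125, so the others get W − 125 = $272.
Without Ghosh: best allocation of the remaining 2 bidders over all 3 lots is Bakr→Lot C ($139), Lindqvist→Lot A ($147), total $286.
VCG payment = (others' best without Ghosh) − (others' welfare with Ghosh) = 286 − 272 = $14.

Ghosh pays $14.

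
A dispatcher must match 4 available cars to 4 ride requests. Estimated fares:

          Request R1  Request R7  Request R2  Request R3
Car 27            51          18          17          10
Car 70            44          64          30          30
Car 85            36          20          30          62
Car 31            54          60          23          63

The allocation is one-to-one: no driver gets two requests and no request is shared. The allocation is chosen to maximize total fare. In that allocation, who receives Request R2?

Optimal: Car 27→Request R1 ($51), Car 70→Request R7 ($64), Car 85→Request R2 ($30), Car 31→Request R3 ($63) — total 51+64+30+63 = $208.
Row-greedy (each driver in turn takes its best remaining request) gives $200, worse by 8.
Car 85's own top request is Request R3 ($62), but forcing Car 85→Request R3 and reassigning the rest optimally gives only $203 — worse by 5.

Car 85 receives Request R2.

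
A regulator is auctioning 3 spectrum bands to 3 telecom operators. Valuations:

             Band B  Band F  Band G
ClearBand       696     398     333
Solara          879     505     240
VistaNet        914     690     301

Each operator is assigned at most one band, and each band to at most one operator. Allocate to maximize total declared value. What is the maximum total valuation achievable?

Max total: $1902M

This is a one-to-one assignment (maximum-weight bipartite matching).
Optimal: ClearBand→Band G ($333M), Solara→Band B ($879M), VistaNet→Band F ($690M) — total 333+879+690 = $1902M.
Max-entry greedy (repeatedly take the single best remaining cell) gives $1752M, worse by 150.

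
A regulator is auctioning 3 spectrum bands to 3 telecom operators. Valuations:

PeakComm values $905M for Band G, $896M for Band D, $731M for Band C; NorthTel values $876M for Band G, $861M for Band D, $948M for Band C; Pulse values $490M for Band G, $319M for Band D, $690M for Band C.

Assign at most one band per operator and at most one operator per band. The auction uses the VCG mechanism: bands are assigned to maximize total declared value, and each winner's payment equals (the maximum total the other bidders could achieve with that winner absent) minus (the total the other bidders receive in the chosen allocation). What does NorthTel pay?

NorthTel pays $9M.

Efficient allocation: PeakComm→Band D ($896M), NorthTel→Band G ($876M), Pulse→Band C ($690M); total welfare W = $2462M.
NorthTel receives Band G at value $876M, so the others get W − 876 = $1586M.
Without NorthTel: best allocation of the remaining 2 bidders over all 3 bands is PeakComm→Band G ($905M), Pulse→Band C ($690M), total $1595M.
VCG payment = (others' best without NorthTel) − (others' welfare with NorthTel) = 1595 − 1586 = $9M.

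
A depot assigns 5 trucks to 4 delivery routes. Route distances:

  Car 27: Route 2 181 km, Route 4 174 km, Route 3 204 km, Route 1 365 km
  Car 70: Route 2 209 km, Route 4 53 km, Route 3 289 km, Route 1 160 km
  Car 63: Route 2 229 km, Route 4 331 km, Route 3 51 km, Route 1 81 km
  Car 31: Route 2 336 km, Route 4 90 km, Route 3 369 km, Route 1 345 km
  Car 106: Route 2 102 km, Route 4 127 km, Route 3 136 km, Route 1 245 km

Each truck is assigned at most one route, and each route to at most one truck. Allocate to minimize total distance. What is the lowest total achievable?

Minimum total: 403 km

Optimal: Car 106→Route 2 (102 km), Car 31→Route 4 (90 km), Car 63→Route 3 (51 km), Car 70→Route 1 (160 km) — total 102+90+51+160 = 403 km.
Row-greedy (each truck in turn takes its cheapest remaining route) gives 721 km, worse by 318.
Swapping Car 106↔Car 31 (Car 106→Route 4 127 km, Car 31→Route 2 336 km) adds 271.
Checked against all permutations: 403 km is optimal.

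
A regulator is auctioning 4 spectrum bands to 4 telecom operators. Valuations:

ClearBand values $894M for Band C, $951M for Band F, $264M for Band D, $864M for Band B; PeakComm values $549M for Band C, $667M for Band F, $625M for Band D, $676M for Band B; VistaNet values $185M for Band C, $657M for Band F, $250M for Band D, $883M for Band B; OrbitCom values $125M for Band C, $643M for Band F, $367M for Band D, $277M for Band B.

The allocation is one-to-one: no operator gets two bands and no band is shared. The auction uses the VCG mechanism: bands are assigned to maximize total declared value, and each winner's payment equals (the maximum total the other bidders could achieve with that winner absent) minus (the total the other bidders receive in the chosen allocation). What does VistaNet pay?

Efficient allocation: ClearBand→Band C ($894M), PeakComm→Band D ($625M), VistaNet→Band B ($883M), OrbitCom→Band F ($643M); total welfare W = $3045M.
VistaNet receives Band B at value $883M, so the others get W − 883 = $2162M.
Without VistaNet: best allocation of the remaining 3 bidders over all 4 bands is ClearBand→Band C ($894M), PeakComm→Band B ($676M), OrbitCom→Band F ($643M), total $2213M.
VCG payment = (others' best without VistaNet) − (others' welfare with VistaNet) = 2213 − 2162 = $51M.

VistaNet pays $51M.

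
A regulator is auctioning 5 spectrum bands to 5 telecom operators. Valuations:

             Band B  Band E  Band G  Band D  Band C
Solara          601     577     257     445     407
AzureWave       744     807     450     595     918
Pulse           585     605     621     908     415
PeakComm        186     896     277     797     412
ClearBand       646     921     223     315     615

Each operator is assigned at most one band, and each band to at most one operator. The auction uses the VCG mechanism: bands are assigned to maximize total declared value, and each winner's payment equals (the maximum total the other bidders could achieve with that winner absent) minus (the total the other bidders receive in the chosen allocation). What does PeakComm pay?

Efficient allocation: Solara→Band B ($601M), AzureWave→Band C ($918M), Pulse→Band G ($621M), PeakComm→Band D ($797M), ClearBand→Band E ($921M); total welfare W = $3858M.
PeakComm receives Band D at value $797M, so the others get W − 797 = $3061M.
Without PeakComm: best allocation of the remaining 4 bidders over all 5 bands is Solara→Band B ($601M), AzureWave→Band C ($918M), Pulse→Band D ($908M), ClearBand→Band E ($921M), total $3348M.
VCG payment = (others' best without PeakComm) − (others' welfare with PeakComm) = 3348 − 3061 = $287M.

PeakComm pays $287M.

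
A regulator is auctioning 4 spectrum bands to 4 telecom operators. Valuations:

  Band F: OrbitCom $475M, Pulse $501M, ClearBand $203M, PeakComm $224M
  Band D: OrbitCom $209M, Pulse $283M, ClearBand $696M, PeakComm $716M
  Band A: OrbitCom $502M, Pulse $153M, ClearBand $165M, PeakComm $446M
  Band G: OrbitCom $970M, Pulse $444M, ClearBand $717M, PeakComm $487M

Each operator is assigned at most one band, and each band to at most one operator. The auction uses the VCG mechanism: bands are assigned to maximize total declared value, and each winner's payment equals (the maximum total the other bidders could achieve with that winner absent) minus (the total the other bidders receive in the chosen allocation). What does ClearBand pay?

ClearBand pays $270M.

Efficient allocation: OrbitCom→Band G ($970M), Pulse→Band F ($501M), ClearBand→Band D ($696M), PeakComm→Band A ($446M); total welfare W = $2613M.
ClearBand receives Band D at value $696M, so the others get W − 696 = $1917M.
Without ClearBand: best allocation of the remaining 3 bidders over all 4 bands is OrbitCom→Band G ($970M), Pulse→Band F ($501M), PeakComm→Band D ($716M), total $2187M.
VCG payment = (others' best without ClearBand) − (others' welfare with ClearBand) = 2187 − 1917 = $270M.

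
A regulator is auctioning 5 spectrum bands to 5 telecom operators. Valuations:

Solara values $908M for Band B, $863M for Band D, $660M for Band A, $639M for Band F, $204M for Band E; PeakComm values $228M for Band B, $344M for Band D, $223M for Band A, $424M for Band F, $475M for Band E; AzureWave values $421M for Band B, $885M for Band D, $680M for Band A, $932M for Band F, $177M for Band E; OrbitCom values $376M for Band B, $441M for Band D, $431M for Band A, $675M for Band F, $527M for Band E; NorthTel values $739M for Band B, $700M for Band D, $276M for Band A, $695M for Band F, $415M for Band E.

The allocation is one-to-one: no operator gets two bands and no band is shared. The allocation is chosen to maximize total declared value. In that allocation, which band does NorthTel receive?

NorthTel receives Band D.

Optimal: Solara→Band B ($908M), PeakComm→Band E ($475M), AzureWave→Band F ($932M), OrbitCom→Band A ($431M), NorthTel→Band D ($700M) — total 908+475+932+431+700 = $3446M.
Max-entry greedy (repeatedly take the single best remaining cell) gives $3290M, worse by 156.
Checked against all permutations: $3446M is optimal.
NorthTel's own top band is Band B ($739M), but forcing NorthTel→Band B and reassigning the rest optimally gives only $3440M — worse by 6.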